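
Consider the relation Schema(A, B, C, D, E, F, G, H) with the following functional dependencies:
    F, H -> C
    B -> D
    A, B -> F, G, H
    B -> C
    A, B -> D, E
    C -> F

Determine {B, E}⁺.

{B, C, D, E, F}

Start with {B, E}.
B -> D applies; add {D} → now {B, D, E}.
B -> C applies; add {C} → now {B, C, D, E}.
C -> F applies; add {F} → now {B, C, D, E, F}.
No further FD applies.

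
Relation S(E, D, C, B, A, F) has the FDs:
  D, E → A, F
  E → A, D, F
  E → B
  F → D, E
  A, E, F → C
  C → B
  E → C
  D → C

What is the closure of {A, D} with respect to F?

{A, B, C, D}

Start with {A, D}.
D → C applies; add {C} → now {A, C, D}.
C → B applies; add {B} → now {A, B, C, D}.
No further FD applies.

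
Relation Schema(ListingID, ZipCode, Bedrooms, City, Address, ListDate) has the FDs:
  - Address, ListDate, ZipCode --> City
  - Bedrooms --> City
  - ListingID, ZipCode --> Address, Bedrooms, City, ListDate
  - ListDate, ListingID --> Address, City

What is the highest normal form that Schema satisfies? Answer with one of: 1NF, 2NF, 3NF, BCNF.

Candidate key: {ListingID, ZipCode}. Prime attributes: {ListingID, ZipCode}.
Address, ListDate, ZipCode --> City breaks BCNF: {Address, ListDate, ZipCode}⁺ = {Address, City, ListDate, ZipCode}, so {Address, ListDate, ZipCode} is not a superkey.
Address, ListDate, ZipCode --> City has non-prime {City} on the right and a non-superkey on the left, so 3NF fails.
Checking every proper subset of each key, none determines a non-prime attribute — 2NF is satisfied.

2NF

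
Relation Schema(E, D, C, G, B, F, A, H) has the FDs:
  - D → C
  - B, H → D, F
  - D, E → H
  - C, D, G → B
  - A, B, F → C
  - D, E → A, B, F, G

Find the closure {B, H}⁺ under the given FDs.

{B, C, D, F, H}

Start with {B, H}.
B, H → D, F applies; add {D, F} → now {B, D, F, H}.
D → C applies; add {C} → now {B, C, D, F, H}.
No further FD applies.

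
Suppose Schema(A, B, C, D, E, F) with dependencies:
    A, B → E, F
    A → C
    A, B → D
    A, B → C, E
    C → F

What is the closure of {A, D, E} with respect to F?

Start with {A, D, E}.
A → C applies; add {C} → now {A, C, D, E}.
C → F applies; add {F} → now {A, C, D, E, F}.
No further FD applies.

{A, C, D, E, F}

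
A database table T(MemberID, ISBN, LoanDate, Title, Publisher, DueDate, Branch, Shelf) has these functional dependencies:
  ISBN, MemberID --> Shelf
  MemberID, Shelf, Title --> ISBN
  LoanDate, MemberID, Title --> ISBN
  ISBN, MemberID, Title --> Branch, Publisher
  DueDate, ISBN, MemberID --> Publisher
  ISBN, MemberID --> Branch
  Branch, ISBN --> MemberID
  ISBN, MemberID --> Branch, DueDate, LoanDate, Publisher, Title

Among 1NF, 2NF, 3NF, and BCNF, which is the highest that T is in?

BCNF

Candidate keys: {Branch, ISBN}, {ISBN, MemberID}, {LoanDate, MemberID, Title}, {MemberID, Shelf, Title}. Prime attributes: {Branch, ISBN, LoanDate, MemberID, Shelf, Title}.
The left-hand side of every FD is a superkey, so BCNF is satisfied.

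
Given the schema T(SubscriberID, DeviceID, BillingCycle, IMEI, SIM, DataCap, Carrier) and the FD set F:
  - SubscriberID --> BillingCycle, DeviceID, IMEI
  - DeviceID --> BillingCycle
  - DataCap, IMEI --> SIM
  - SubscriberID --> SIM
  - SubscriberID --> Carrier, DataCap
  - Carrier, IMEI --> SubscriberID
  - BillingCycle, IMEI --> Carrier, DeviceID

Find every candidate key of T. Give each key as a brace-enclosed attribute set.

{BillingCycle, IMEI}, {Carrier, IMEI}, {DeviceID, IMEI}, {SubscriberID}

Closure of {SubscriberID} is {BillingCycle, Carrier, DataCap, DeviceID, IMEI, SIM, SubscriberID}, the whole schema; {SubscriberID} is a candidate key.
Closure of {BillingCycle, IMEI} is {BillingCycle, Carrier, DataCap, DeviceID, IMEI, SIM, SubscriberID}, the whole schema; {BillingCycle, IMEI} is a candidate key.
Closure of {Carrier, IMEI} is {BillingCycle, Carrier, DataCap, DeviceID, IMEI, SIM, SubscriberID}, the whole schema; {Carrier, IMEI} is a candidate key.
Closure of {DeviceID, IMEI} is {BillingCycle, Carrier, DataCap, DeviceID, IMEI, SIM, SubscriberID}, the whole schema; {DeviceID, IMEI} is a candidate key.
These are minimal and exhaustive — every other superkey contains one of them.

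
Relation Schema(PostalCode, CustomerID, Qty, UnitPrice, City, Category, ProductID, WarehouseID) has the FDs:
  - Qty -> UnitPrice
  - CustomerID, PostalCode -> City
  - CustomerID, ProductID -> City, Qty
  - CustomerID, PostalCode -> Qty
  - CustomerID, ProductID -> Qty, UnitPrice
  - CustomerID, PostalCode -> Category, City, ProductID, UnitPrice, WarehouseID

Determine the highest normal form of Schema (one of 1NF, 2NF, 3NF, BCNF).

Candidate key: {CustomerID, PostalCode}. Prime attributes: {CustomerID, PostalCode}.
For Qty -> UnitPrice we have {Qty}⁺ = {Qty, UnitPrice}; {Qty} is not a superkey, so BCNF fails.
Qty -> UnitPrice has non-prime {UnitPrice} on the right and a non-superkey on the left, so 3NF fails.
No proper subset of a key has a non-prime attribute in its closure, so there is no partial dependency; 2NF holds.

2NF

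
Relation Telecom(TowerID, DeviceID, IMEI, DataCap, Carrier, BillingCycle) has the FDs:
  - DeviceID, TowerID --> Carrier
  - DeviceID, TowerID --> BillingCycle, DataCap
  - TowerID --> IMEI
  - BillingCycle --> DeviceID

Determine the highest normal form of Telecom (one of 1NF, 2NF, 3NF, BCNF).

Candidate keys: {BillingCycle, TowerID}, {DeviceID, TowerID}. Prime attributes: {BillingCycle, DeviceID, TowerID}.
TowerID --> IMEI breaks BCNF: {TowerID}⁺ = {IMEI, TowerID}, so {TowerID} is not a superkey.
TowerID --> IMEI determines the non-prime attribute {IMEI} from a non-superkey — 3NF is violated.
Since {TowerID} ⊂ {BillingCycle, TowerID} and {TowerID}⁺ ⊇ {IMEI} with {IMEI} non-prime, there is a partial dependency; 2NF fails.

1NF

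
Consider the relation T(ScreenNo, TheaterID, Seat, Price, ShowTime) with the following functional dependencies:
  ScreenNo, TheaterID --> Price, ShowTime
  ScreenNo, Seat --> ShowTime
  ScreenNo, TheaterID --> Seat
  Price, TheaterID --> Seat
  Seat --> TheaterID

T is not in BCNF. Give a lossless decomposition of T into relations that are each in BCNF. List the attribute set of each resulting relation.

{Price, ScreenNo, ShowTime, TheaterID}; {Price, Seat}; {Seat, TheaterID}

Candidate keys of the original relation: {ScreenNo, Seat}, {ScreenNo, TheaterID}.
In {Price, ScreenNo, Seat, ShowTime, TheaterID}, {Price, TheaterID} is not a superkey ({Price, TheaterID}⁺ restricted to this set is {Price, Seat, TheaterID}), so split on Price, TheaterID --> Seat into {Price, Seat, TheaterID} and {Price, ScreenNo, ShowTime, TheaterID}.
In {Price, Seat, TheaterID}, {Seat} is not a superkey ({Seat}⁺ restricted to this set is {Seat, TheaterID}), so split on Seat --> TheaterID into {Seat, TheaterID} and {Price, Seat}.
{Seat, TheaterID} has no BCNF violation.
{Price, Seat} has no BCNF violation.
{Price, ScreenNo, ShowTime, TheaterID} has no BCNF violation.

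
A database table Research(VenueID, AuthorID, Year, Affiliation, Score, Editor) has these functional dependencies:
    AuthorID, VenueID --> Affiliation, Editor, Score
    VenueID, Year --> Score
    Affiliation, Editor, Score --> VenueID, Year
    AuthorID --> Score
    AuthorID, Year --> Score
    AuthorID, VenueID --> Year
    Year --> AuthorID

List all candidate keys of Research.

{Affiliation, AuthorID, Editor}, {Affiliation, Editor, Score}, {Affiliation, Editor, Year}, {AuthorID, VenueID}, {VenueID, Year}

{AuthorID, VenueID}⁺ = {Affiliation, AuthorID, Editor, Score, VenueID, Year}, which is every attribute, so {AuthorID, VenueID} is a candidate key.
{VenueID, Year}⁺ = {Affiliation, AuthorID, Editor, Score, VenueID, Year}, which is every attribute, so {VenueID, Year} is a candidate key.
{Affiliation, AuthorID, Editor}⁺ = {Affiliation, AuthorID, Editor, Score, VenueID, Year}, which is every attribute, so {Affiliation, AuthorID, Editor} is a candidate key.
{Affiliation, Editor, Score}⁺ = {Affiliation, AuthorID, Editor, Score, VenueID, Year}, which is every attribute, so {Affiliation, Editor, Score} is a candidate key.
{Affiliation, Editor, Year}⁺ = {Affiliation, AuthorID, Editor, Score, VenueID, Year}, which is every attribute, so {Affiliation, Editor, Year} is a candidate key.
Any other superkey properly contains one of these, so there are no further candidate keys.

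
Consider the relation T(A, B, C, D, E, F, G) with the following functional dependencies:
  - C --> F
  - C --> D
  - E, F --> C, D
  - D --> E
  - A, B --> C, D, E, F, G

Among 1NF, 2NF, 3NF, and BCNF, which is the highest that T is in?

2NF

Candidate key: {A, B}. Prime attributes: {A, B}.
For C --> F we have {C}⁺ = {C, D, E, F}; {C} is not a superkey, so BCNF fails.
Because {F} is non-prime and the left side of C --> F is not a superkey, the relation is not in 3NF.
No non-prime attribute depends on a proper subset of any candidate key, so 2NF holds.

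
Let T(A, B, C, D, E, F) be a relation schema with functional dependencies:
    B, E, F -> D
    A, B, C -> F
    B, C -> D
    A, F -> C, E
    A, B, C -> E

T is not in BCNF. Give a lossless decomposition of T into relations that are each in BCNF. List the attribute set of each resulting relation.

{A, B, F}; {A, C, E, F}; {B, D, E, F}

Candidate keys of the original relation: {A, B, C}, {A, B, F}.
Within {A, B, C, D, E, F}: {B, E, F}⁺ ∩ {A, B, C, D, E, F} = {B, D, E, F}, not the whole set, so B, E, F -> D violates BCNF; decompose into {B, D, E, F} and {A, B, C, E, F}.
{B, D, E, F} is in BCNF.
Within {A, B, C, E, F}: {A, F}⁺ ∩ {A, B, C, E, F} = {A, C, E, F}, not the whole set, so A, F -> C, E violates BCNF; decompose into {A, C, E, F} and {A, B, F}.
{A, C, E, F} is in BCNF.
{A, B, F} is in BCNF.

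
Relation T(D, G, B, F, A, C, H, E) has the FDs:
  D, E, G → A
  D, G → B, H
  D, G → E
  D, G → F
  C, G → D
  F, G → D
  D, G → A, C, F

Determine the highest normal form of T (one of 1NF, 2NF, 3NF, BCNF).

Candidate keys: {C, G}, {D, G}, {F, G}. Prime attributes: {C, D, F, G}.
The left-hand side of every FD is a superkey, so BCNF is satisfied.

BCNF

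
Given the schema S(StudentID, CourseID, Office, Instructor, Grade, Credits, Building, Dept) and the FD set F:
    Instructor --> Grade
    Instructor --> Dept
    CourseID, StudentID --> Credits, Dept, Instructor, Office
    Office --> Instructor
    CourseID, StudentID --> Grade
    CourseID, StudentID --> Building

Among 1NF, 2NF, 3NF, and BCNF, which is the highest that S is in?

Candidate key: {CourseID, StudentID}. Prime attributes: {CourseID, StudentID}.
Instructor --> Grade: {Instructor}⁺ = {Dept, Grade, Instructor}, which is not all of the attributes, so the left side is not a superkey — BCNF is violated.
Because {Grade} is non-prime and the left side of Instructor --> Grade is not a superkey, the relation is not in 3NF.
No proper subset of a key has a non-prime attribute in its closure, so there is no partial dependency; 2NF holds.

2NF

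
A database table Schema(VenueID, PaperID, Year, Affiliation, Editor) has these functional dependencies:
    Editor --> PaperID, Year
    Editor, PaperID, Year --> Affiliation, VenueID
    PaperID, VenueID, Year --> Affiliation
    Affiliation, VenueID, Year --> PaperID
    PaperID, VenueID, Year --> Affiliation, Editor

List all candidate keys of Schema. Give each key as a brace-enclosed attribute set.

{Affiliation, VenueID, Year}, {Editor}, {PaperID, VenueID, Year}

Closure of {Editor} is {Affiliation, Editor, PaperID, VenueID, Year}, the whole schema; {Editor} is a candidate key.
Closure of {Affiliation, VenueID, Year} is {Affiliation, Editor, PaperID, VenueID, Year}, the whole schema; {Affiliation, VenueID, Year} is a candidate key.
Closure of {PaperID, VenueID, Year} is {Affiliation, Editor, PaperID, VenueID, Year}, the whole schema; {PaperID, VenueID, Year} is a candidate key.
Any other superkey properly contains one of these, so there are no further candidate keys.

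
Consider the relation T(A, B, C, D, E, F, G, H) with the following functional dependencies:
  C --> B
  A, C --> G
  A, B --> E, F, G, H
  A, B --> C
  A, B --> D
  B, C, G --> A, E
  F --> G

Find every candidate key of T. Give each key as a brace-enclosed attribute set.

{A, B}, {A, C}, {C, F}, {C, G}

{A, B} is a candidate key since {A, B}⁺ = {A, B, C, D, E, F, G, H} covers every attribute.
{A, C} is a candidate key since {A, C}⁺ = {A, B, C, D, E, F, G, H} covers every attribute.
{C, F} is a candidate key since {C, F}⁺ = {A, B, C, D, E, F, G, H} covers every attribute.
{C, G} is a candidate key since {C, G}⁺ = {A, B, C, D, E, F, G, H} covers every attribute.
These are minimal and exhaustive — every other superkey contains one of them.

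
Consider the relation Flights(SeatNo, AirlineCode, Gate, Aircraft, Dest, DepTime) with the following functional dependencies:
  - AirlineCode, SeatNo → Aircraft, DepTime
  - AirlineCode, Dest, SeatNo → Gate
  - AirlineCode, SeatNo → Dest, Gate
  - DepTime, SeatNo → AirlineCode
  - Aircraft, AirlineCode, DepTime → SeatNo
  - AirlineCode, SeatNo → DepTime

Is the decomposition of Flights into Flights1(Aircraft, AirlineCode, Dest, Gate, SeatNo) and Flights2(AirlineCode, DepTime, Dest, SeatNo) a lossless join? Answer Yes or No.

Flights1 ∩ Flights2 = {AirlineCode, Dest, SeatNo}; its closure under F is {Aircraft, AirlineCode, DepTime, Dest, Gate, SeatNo}.
This includes all of Flights1, so the common attributes are a superkey of Flights1 — the join is lossless.

Yes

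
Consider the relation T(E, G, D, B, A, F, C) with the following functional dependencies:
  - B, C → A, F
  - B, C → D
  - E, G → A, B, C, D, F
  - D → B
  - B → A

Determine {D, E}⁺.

{A, B, D, E}

Start with {D, E}.
D → B applies; add {B} → now {B, D, E}.
B → A applies; add {A} → now {A, B, D, E}.
No further FD applies.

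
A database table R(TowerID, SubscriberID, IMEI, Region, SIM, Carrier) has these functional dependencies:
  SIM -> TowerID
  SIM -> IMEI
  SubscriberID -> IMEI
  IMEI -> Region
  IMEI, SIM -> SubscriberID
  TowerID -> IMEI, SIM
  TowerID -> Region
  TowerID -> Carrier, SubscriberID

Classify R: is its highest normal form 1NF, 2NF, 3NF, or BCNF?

2NF

Candidate keys: {SIM}, {TowerID}. Prime attributes: {SIM, TowerID}.
SubscriberID -> IMEI breaks BCNF: {SubscriberID}⁺ = {IMEI, Region, SubscriberID}, so {SubscriberID} is not a superkey.
SubscriberID -> IMEI has non-prime {IMEI} on the right and a non-superkey on the left, so 3NF fails.
All keys have size 1, which rules out partial dependencies — 2NF is satisfied.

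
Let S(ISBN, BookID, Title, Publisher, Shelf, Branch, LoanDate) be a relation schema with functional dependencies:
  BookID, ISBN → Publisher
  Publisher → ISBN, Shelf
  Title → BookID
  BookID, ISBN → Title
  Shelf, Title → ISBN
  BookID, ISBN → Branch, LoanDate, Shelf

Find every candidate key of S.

{BookID, ISBN}⁺ = {BookID, Branch, ISBN, LoanDate, Publisher, Shelf, Title} — all of the relation — so {BookID, ISBN} is a candidate key.
{BookID, Publisher}⁺ = {BookID, Branch, ISBN, LoanDate, Publisher, Shelf, Title} — all of the relation — so {BookID, Publisher} is a candidate key.
{ISBN, Title}⁺ = {BookID, Branch, ISBN, LoanDate, Publisher, Shelf, Title} — all of the relation — so {ISBN, Title} is a candidate key.
{Publisher, Title}⁺ = {BookID, Branch, ISBN, LoanDate, Publisher, Shelf, Title} — all of the relation — so {Publisher, Title} is a candidate key.
{Shelf, Title}⁺ = {BookID, Branch, ISBN, LoanDate, Publisher, Shelf, Title} — all of the relation — so {Shelf, Title} is a candidate key.
No proper subset of any of these is a key, and no other minimal superkey exists.

{BookID, ISBN}, {BookID, Publisher}, {ISBN, Title}, {Publisher, Title}, {Shelf, Title}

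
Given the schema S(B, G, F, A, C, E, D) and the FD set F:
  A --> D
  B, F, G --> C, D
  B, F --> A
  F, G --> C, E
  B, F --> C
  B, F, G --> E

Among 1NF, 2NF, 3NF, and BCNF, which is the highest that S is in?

1NF

Candidate key: {B, F, G}. Prime attributes: {B, F, G}.
A --> D: {A}⁺ = {A, D}, which is not all of the attributes, so the left side is not a superkey — BCNF is violated.
Because {D} is non-prime and the left side of A --> D is not a superkey, the relation is not in 3NF.
{B, F} is a proper subset of the key {B, F, G}, and {B, F}⁺ contains the non-prime attributes {A, C, D} — a partial dependency, so 2NF is violated.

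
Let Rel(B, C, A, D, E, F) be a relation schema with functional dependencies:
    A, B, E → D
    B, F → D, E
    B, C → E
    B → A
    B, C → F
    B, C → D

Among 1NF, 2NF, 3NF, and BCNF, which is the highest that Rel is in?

Candidate key: {B, C}. Prime attributes: {B, C}.
A, B, E → D: {A, B, E}⁺ = {A, B, D, E}, which is not all of the attributes, so the left side is not a superkey — BCNF is violated.
Because {D} is non-prime and the left side of A, B, E → D is not a superkey, the relation is not in 3NF.
The proper key subset {B} of {B, C} determines non-prime {A}, so the relation is not even in 2NF.

1NF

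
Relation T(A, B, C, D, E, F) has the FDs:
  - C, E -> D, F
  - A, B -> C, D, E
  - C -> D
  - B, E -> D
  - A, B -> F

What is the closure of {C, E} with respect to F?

Start with {C, E}.
C, E -> D, F applies; add {D, F} → now {C, D, E, F}.
No further FD applies.

{C, D, E, F}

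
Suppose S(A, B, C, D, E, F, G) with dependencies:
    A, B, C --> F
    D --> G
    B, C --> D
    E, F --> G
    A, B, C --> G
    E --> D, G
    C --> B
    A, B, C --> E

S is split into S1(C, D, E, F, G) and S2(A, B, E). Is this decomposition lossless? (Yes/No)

No

Common attributes: {E}; their closure is {D, E, G}.
S1 ⊄ {D, E, G} and S2 ⊄ {D, E, G}, so the split is lossy.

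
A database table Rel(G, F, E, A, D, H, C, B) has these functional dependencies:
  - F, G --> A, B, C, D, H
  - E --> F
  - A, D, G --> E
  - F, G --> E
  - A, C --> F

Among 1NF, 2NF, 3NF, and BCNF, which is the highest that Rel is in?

3NF

Candidate keys: {A, C, G}, {A, D, G}, {E, G}, {F, G}. Prime attributes: {A, C, D, E, F, G}.
E --> F breaks BCNF: {E}⁺ = {E, F}, so {E} is not a superkey.
Its right-hand attributes {F} are all prime, as are those of every other non-superkey FD — the relation is in 3NF.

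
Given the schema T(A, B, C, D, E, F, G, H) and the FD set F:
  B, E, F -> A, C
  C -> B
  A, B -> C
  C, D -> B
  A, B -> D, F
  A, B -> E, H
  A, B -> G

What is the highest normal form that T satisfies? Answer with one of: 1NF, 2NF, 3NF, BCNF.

Candidate keys: {A, B}, {A, C}, {B, E, F}, {C, E, F}. Prime attributes: {A, B, C, E, F}.
C -> B breaks BCNF: {C}⁺ = {B, C}, so {C} is not a superkey.
Its right-hand attributes {B} are all prime, as are those of every other non-superkey FD — the relation is in 3NF.

3NF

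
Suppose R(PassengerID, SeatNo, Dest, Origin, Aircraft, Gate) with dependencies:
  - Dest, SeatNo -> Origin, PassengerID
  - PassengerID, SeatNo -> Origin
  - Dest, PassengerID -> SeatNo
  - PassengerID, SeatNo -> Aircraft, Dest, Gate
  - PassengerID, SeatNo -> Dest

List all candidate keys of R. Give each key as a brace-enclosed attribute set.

{Dest, PassengerID}⁺ = {Aircraft, Dest, Gate, Origin, PassengerID, SeatNo} — all of the relation — so {Dest, PassengerID} is a candidate key.
{Dest, SeatNo}⁺ = {Aircraft, Dest, Gate, Origin, PassengerID, SeatNo} — all of the relation — so {Dest, SeatNo} is a candidate key.
{PassengerID, SeatNo}⁺ = {Aircraft, Dest, Gate, Origin, PassengerID, SeatNo} — all of the relation — so {PassengerID, SeatNo} is a candidate key.
These are minimal and exhaustive — every other superkey contains one of them.

{Dest, PassengerID}, {Dest, SeatNo}, {PassengerID, SeatNo}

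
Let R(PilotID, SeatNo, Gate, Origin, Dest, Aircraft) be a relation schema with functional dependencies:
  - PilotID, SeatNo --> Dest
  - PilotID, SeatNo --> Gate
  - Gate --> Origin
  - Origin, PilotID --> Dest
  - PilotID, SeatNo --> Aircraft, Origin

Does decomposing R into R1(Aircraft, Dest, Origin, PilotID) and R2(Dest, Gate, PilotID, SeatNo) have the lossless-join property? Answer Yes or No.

No

Common attributes: {Dest, PilotID}; their closure is {Dest, PilotID}.
R1 ⊄ {Dest, PilotID} and R2 ⊄ {Dest, PilotID}, so the split is lossy.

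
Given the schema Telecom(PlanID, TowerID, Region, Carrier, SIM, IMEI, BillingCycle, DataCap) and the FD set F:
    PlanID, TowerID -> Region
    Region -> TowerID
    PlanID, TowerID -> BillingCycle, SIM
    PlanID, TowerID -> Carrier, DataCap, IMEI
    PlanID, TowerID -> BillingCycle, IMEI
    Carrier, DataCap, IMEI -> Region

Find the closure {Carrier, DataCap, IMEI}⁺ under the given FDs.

Start with {Carrier, DataCap, IMEI}.
Carrier, DataCap, IMEI -> Region applies; add {Region} → now {Carrier, DataCap, IMEI, Region}.
Region -> TowerID applies; add {TowerID} → now {Carrier, DataCap, IMEI, Region, TowerID}.
No further FD applies.

{Carrier, DataCap, IMEI, Region, TowerID}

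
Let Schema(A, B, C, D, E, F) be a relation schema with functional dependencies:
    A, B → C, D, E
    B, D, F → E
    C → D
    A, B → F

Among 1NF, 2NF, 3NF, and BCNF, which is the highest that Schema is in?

2NF

Candidate key: {A, B}. Prime attributes: {A, B}.
B, D, F → E: {B, D, F}⁺ = {B, D, E, F}, which is not all of the attributes, so the left side is not a superkey — BCNF is violated.
Because {E} is non-prime and the left side of B, D, F → E is not a superkey, the relation is not in 3NF.
No proper subset of a key has a non-prime attribute in its closure, so there is no partial dependency; 2NF holds.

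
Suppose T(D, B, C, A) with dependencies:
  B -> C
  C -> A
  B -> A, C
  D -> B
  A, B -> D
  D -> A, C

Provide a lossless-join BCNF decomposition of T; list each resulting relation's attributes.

Candidate keys of the original relation: {B}, {D}.
Within {A, B, C, D}: {C}⁺ ∩ {A, B, C, D} = {A, C}, not the whole set, so C -> A violates BCNF; decompose into {A, C} and {B, C, D}.
{A, C} has no BCNF violation.
{B, C, D} has no BCNF violation.

{A, C}; {B, C, D}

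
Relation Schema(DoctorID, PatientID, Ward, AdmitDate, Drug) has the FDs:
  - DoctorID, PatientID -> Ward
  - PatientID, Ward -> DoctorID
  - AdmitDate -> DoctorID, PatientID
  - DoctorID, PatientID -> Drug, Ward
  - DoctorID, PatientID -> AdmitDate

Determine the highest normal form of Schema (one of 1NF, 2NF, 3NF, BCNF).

Candidate keys: {AdmitDate}, {DoctorID, PatientID}, {PatientID, Ward}. Prime attributes: {AdmitDate, DoctorID, PatientID, Ward}.
The left-hand side of every FD is a superkey, so BCNF is satisfied.

BCNF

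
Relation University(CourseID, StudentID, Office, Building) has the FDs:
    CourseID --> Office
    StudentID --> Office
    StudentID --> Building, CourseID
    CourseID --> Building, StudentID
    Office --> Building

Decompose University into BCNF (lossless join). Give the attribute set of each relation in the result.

{Building, Office}; {CourseID, Office, StudentID}

Candidate keys of the original relation: {CourseID}, {StudentID}.
In {Building, CourseID, Office, StudentID}, {Office} is not a superkey ({Office}⁺ restricted to this set is {Building, Office}), so split on Office --> Building into {Building, Office} and {CourseID, Office, StudentID}.
{Building, Office}: every determinant is a superkey — BCNF.
{CourseID, Office, StudentID}: every determinant is a superkey — BCNF.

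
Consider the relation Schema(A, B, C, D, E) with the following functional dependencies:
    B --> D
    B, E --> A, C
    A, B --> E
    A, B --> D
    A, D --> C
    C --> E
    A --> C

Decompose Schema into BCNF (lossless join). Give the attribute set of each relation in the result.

Candidate keys of the original relation: {A, B}, {B, C}, {B, E}.
In {A, B, C, D, E}, {B} is not a superkey ({B}⁺ restricted to this set is {B, D}), so split on B --> D into {B, D} and {A, B, C, E}.
{B, D}: every determinant is a superkey — BCNF.
In {A, B, C, E}, {C} is not a superkey ({C}⁺ restricted to this set is {C, E}), so split on C --> E into {C, E} and {A, B, C}.
{C, E}: every determinant is a superkey — BCNF.
In {A, B, C}, {A} is not a superkey ({A}⁺ restricted to this set is {A, C}), so split on A --> C into {A, C} and {A, B}.
{A, C}: every determinant is a superkey — BCNF.
{A, B}: every determinant is a superkey — BCNF.

{A, B}; {A, C}; {B, D}; {C, E}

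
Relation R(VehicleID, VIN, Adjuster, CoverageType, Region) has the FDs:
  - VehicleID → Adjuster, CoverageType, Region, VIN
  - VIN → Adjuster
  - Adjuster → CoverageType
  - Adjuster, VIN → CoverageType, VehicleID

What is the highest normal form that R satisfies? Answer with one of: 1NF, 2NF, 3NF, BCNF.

2NF

Candidate keys: {VIN}, {VehicleID}. Prime attributes: {VIN, VehicleID}.
Adjuster → CoverageType breaks BCNF: {Adjuster}⁺ = {Adjuster, CoverageType}, so {Adjuster} is not a superkey.
Adjuster → CoverageType has non-prime {CoverageType} on the right and a non-superkey on the left, so 3NF fails.
With only single-attribute keys there can be no partial dependency, so 2NF holds.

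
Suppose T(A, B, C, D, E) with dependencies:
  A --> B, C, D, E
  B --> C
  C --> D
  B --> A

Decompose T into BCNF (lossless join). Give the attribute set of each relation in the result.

Candidate keys of the original relation: {A}, {B}.
{A, B, C, D, E}: {C} determines {C, D} here but is not a superkey — split on C --> D, giving {C, D} and {A, B, C, E}.
{C, D}: every determinant is a superkey — BCNF.
{A, B, C, E}: every determinant is a superkey — BCNF.

{A, B, C, E}; {C, D}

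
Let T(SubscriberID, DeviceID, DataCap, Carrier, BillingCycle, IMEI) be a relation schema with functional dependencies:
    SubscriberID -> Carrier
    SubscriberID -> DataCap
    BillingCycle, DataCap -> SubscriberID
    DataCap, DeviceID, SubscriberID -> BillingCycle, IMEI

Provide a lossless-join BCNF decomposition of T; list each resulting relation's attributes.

{BillingCycle, DeviceID, IMEI, SubscriberID}; {Carrier, DataCap, SubscriberID}

Candidate keys of the original relation: {BillingCycle, DataCap, DeviceID}, {DeviceID, SubscriberID}.
In {BillingCycle, Carrier, DataCap, DeviceID, IMEI, SubscriberID}, {SubscriberID} is not a superkey ({SubscriberID}⁺ restricted to this set is {Carrier, DataCap, SubscriberID}), so split on SubscriberID -> Carrier, DataCap into {Carrier, DataCap, SubscriberID} and {BillingCycle, DeviceID, IMEI, SubscriberID}.
{Carrier, DataCap, SubscriberID} is in BCNF.
{BillingCycle, DeviceID, IMEI, SubscriberID} is in BCNF.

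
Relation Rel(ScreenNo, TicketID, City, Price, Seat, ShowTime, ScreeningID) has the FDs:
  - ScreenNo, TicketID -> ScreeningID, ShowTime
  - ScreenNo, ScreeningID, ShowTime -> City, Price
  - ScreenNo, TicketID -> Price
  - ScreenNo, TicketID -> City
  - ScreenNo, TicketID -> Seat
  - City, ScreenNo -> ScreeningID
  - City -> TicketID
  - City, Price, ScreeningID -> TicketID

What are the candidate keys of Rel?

Attributes never on any right-hand side: {ScreenNo} — every candidate key must contain it.
{City, ScreenNo}⁺ = {City, Price, ScreenNo, ScreeningID, Seat, ShowTime, TicketID}, which is every attribute, so {City, ScreenNo} is a candidate key.
{ScreenNo, TicketID}⁺ = {City, Price, ScreenNo, ScreeningID, Seat, ShowTime, TicketID}, which is every attribute, so {ScreenNo, TicketID} is a candidate key.
{ScreenNo, ScreeningID, ShowTime}⁺ = {City, Price, ScreenNo, ScreeningID, Seat, ShowTime, TicketID}, which is every attribute, so {ScreenNo, ScreeningID, ShowTime} is a candidate key.
These are minimal and exhaustive — every other superkey contains one of them.

{City, ScreenNo}, {ScreenNo, ScreeningID, ShowTime}, {ScreenNo, TicketID}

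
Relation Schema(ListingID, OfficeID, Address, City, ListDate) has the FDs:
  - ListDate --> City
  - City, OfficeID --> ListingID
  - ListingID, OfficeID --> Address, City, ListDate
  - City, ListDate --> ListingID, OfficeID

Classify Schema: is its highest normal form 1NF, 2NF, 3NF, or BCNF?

Candidate keys: {City, OfficeID}, {ListDate}, {ListingID, OfficeID}. Prime attributes: {City, ListDate, ListingID, OfficeID}.
Each dependency's left side is a superkey — BCNF holds.

BCNF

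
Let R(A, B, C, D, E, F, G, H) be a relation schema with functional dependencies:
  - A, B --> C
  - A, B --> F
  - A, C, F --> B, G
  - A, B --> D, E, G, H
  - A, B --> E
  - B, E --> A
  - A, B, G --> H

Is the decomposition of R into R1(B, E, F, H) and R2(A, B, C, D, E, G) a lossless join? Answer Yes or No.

R1 ∩ R2 = {B, E}; its closure under F is {A, B, C, D, E, F, G, H}.
This includes all of R1, so the common attributes are a superkey of R1 — the join is lossless.

Yes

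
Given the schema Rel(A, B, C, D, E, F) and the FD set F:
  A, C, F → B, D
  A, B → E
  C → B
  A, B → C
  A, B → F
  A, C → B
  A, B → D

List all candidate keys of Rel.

{A, B}, {A, C}

Attributes never on any right-hand side: {A} — every candidate key must contain it.
{A, B}⁺ = {A, B, C, D, E, F} — all of the relation — so {A, B} is a candidate key.
{A, C}⁺ = {A, B, C, D, E, F} — all of the relation — so {A, C} is a candidate key.
These are minimal and exhaustive — every other superkey contains one of them.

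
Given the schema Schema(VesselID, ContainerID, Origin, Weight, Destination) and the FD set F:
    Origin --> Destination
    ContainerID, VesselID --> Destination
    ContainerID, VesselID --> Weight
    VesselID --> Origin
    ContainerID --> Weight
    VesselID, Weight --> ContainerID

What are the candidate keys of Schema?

{ContainerID, VesselID}, {VesselID, Weight}

Attributes never on any right-hand side: {VesselID} — every candidate key must contain it.
{ContainerID, VesselID}⁺ = {ContainerID, Destination, Origin, VesselID, Weight}, which is every attribute, so {ContainerID, VesselID} is a candidate key.
{VesselID, Weight}⁺ = {ContainerID, Destination, Origin, VesselID, Weight}, which is every attribute, so {VesselID, Weight} is a candidate key.
These are minimal and exhaustive — every other superkey contains one of them.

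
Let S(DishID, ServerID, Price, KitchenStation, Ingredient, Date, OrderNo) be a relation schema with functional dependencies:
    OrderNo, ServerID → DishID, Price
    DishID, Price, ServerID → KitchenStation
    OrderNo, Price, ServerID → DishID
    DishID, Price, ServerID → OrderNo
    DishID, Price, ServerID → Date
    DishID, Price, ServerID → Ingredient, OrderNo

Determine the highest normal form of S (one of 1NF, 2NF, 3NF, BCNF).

Candidate keys: {DishID, Price, ServerID}, {OrderNo, ServerID}. Prime attributes: {DishID, OrderNo, Price, ServerID}.
Each dependency's left side is a superkey — BCNF holds.

BCNF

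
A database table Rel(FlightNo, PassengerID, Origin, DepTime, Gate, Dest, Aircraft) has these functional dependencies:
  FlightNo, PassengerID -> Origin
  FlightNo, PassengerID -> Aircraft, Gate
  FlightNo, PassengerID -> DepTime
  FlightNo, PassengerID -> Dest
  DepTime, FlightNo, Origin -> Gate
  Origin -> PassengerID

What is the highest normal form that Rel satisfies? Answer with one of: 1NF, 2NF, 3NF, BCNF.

Candidate keys: {FlightNo, Origin}, {FlightNo, PassengerID}. Prime attributes: {FlightNo, Origin, PassengerID}.
Origin -> PassengerID breaks BCNF: {Origin}⁺ = {Origin, PassengerID}, so {Origin} is not a superkey.
Its right-hand attributes {PassengerID} are all prime, as are those of every other non-superkey FD — the relation is in 3NF.

3NF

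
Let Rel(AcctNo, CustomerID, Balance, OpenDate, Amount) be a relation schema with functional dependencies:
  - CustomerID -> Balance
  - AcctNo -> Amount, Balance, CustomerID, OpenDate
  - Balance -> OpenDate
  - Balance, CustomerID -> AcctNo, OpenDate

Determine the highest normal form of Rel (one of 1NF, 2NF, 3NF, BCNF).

2NF

Candidate keys: {AcctNo}, {CustomerID}. Prime attributes: {AcctNo, CustomerID}.
Balance -> OpenDate breaks BCNF: {Balance}⁺ = {Balance, OpenDate}, so {Balance} is not a superkey.
Because {OpenDate} is non-prime and the left side of Balance -> OpenDate is not a superkey, the relation is not in 3NF.
All keys have size 1, which rules out partial dependencies — 2NF is satisfied.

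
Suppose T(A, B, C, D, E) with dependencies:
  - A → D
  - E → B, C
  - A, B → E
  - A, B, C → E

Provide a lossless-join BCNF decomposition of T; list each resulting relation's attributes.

Candidate keys of the original relation: {A, B}, {A, E}.
{A, B, C, D, E}: {A} determines {A, D} here but is not a superkey — split on A → D, giving {A, D} and {A, B, C, E}.
{A, D} is in BCNF.
{A, B, C, E}: {E} determines {B, C, E} here but is not a superkey — split on E → B, C, giving {B, C, E} and {A, E}.
{B, C, E} is in BCNF.
{A, E} is in BCNF.

{A, D}; {A, E}; {B, C, E}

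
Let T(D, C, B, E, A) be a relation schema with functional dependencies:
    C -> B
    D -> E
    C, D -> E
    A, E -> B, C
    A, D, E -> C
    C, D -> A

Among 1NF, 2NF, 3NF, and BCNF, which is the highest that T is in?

1NF

Candidate keys: {A, D}, {C, D}. Prime attributes: {A, C, D}.
C -> B breaks BCNF: {C}⁺ = {B, C}, so {C} is not a superkey.
Because {B} is non-prime and the left side of C -> B is not a superkey, the relation is not in 3NF.
The proper key subset {D} of {A, D} determines non-prime {E}, so the relation is not even in 2NF.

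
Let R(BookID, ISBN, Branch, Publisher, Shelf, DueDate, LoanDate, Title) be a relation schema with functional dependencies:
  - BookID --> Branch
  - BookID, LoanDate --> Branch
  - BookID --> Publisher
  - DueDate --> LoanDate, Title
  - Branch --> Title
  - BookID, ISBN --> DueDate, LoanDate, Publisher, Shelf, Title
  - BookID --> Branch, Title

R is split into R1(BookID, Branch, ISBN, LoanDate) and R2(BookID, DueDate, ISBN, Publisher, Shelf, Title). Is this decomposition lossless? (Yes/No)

The shared attributes are {BookID, ISBN} and {BookID, ISBN}⁺ = {BookID, Branch, DueDate, ISBN, LoanDate, Publisher, Shelf, Title}.
R1 is contained in that closure, so R1 ∩ R2 --> R1 holds and the join is lossless.

Yes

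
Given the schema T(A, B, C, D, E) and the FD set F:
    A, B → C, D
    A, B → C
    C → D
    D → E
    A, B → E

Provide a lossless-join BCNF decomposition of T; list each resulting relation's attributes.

{A, B, C}; {C, D}; {D, E}

Candidate key of the original relation: {A, B}.
In {A, B, C, D, E}, {C} is not a superkey ({C}⁺ restricted to this set is {C, D, E}), so split on C → D, E into {C, D, E} and {A, B, C}.
In {C, D, E}, {D} is not a superkey ({D}⁺ restricted to this set is {D, E}), so split on D → E into {D, E} and {C, D}.
{D, E}: every determinant is a superkey — BCNF.
{C, D}: every determinant is a superkey — BCNF.
{A, B, C}: every determinant is a superkey — BCNF.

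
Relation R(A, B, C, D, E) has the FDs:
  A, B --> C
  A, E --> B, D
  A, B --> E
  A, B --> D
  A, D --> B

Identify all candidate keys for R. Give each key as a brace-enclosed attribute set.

{A, B}, {A, D}, {A, E}

Attributes never on any right-hand side: {A} — every candidate key must contain it.
Closure of {A, B} is {A, B, C, D, E}, the whole schema; {A, B} is a candidate key.
Closure of {A, D} is {A, B, C, D, E}, the whole schema; {A, D} is a candidate key.
Closure of {A, E} is {A, B, C, D, E}, the whole schema; {A, E} is a candidate key.
Any other superkey properly contains one of these, so there are no further candidate keys.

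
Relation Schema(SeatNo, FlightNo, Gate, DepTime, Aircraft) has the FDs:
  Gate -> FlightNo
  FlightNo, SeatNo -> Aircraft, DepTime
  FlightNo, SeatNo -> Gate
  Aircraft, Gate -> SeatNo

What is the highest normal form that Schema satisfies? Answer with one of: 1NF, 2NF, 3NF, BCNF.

Candidate keys: {Aircraft, Gate}, {FlightNo, SeatNo}, {Gate, SeatNo}. Prime attributes: {Aircraft, FlightNo, Gate, SeatNo}.
Gate -> FlightNo breaks BCNF: {Gate}⁺ = {FlightNo, Gate}, so {Gate} is not a superkey.
Since {FlightNo} ⊆ prime attributes and every other non-superkey FD also has a prime right side, the schema is in 3NF.

3NF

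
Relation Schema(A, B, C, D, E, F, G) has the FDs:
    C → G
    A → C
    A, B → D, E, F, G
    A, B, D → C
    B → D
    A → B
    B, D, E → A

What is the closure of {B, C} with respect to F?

Start with {B, C}.
C → G applies; add {G} → now {B, C, G}.
B → D applies; add {D} → now {B, C, D, G}.
No further FD applies.

{B, C, D, G}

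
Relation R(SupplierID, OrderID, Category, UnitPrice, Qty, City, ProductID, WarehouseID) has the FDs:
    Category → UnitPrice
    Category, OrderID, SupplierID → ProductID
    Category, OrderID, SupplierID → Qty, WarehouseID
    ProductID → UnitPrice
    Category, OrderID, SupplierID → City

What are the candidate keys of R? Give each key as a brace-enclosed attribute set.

{Category, OrderID, SupplierID}

Attributes never on any right-hand side: {Category, OrderID, SupplierID} — every candidate key must contain all of them.
{Category, OrderID, SupplierID}⁺ = {Category, City, OrderID, ProductID, Qty, SupplierID, UnitPrice, WarehouseID}, which is every attribute, so {Category, OrderID, SupplierID} is a candidate key.
Every other attribute set either contains this one or has a smaller closure.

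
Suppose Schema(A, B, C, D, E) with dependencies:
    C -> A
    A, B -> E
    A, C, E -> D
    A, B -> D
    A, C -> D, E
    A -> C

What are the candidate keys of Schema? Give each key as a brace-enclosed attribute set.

{A, B}, {B, C}

No FD produces {B}, so it must be in every candidate key.
{A, B}⁺ = {A, B, C, D, E} — all of the relation — so {A, B} is a candidate key.
{B, C}⁺ = {A, B, C, D, E} — all of the relation — so {B, C} is a candidate key.
No proper subset of any of these is a key, and no other minimal superkey exists.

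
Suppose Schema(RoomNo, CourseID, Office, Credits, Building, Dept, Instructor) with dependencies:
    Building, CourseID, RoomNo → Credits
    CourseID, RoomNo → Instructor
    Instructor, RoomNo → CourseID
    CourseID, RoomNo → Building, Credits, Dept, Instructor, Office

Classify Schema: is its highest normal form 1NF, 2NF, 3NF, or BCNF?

Candidate keys: {CourseID, RoomNo}, {Instructor, RoomNo}. Prime attributes: {CourseID, Instructor, RoomNo}.
The left-hand side of every FD is a superkey, so BCNF is satisfied.

BCNF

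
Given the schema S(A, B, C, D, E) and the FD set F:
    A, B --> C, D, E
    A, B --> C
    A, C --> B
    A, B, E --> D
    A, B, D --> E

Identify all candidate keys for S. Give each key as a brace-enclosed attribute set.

{A} never appears on the right of any FD, so every key must include it.
{A, B}⁺ = {A, B, C, D, E} — all of the relation — so {A, B} is a candidate key.
{A, C}⁺ = {A, B, C, D, E} — all of the relation — so {A, C} is a candidate key.
No proper subset of any of these is a key, and no other minimal superkey exists.

{A, B}, {A, C}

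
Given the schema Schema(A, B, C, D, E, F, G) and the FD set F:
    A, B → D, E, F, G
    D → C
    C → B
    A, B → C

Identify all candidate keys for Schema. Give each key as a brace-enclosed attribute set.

No FD produces {A}, so it must be in every candidate key.
Closure of {A, B} is {A, B, C, D, E, F, G}, the whole schema; {A, B} is a candidate key.
Closure of {A, C} is {A, B, C, D, E, F, G}, the whole schema; {A, C} is a candidate key.
Closure of {A, D} is {A, B, C, D, E, F, G}, the whole schema; {A, D} is a candidate key.
These are minimal and exhaustive — every other superkey contains one of them.

{A, B}, {A, C}, {A, D}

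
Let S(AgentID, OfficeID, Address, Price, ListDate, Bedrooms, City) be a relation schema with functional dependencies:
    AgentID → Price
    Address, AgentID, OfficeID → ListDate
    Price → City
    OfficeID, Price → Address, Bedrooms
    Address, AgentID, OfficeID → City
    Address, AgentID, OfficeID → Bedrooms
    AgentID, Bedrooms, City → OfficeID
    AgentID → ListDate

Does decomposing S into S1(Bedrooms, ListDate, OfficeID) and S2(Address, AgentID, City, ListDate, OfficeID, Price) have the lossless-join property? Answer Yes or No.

No

Common attributes: {ListDate, OfficeID}; their closure is {ListDate, OfficeID}.
Neither S1 nor S2 is contained in that closure, so the decomposition is lossy.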